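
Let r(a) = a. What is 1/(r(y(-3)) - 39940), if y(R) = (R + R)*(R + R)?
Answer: -1/39904 ≈ -2.5060e-5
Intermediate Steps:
y(R) = 4*R**2 (y(R) = (2*R)*(2*R) = 4*R**2)
1/(r(y(-3)) - 39940) = 1/(4*(-3)**2 - 39940) = 1/(4*9 - 39940) = 1/(36 - 39940) = 1/(-39904) = -1/39904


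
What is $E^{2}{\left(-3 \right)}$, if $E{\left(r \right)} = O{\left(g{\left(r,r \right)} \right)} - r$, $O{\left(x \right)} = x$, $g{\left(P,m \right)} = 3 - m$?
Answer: $81$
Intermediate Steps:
$E{\left(r \right)} = 3 - 2 r$ ($E{\left(r \right)} = \left(3 - r\right) - r = 3 - 2 r$)
$E^{2}{\left(-3 \right)} = \left(3 - -6\right)^{2} = \left(3 + 6\right)^{2} = 9^{2} = 81$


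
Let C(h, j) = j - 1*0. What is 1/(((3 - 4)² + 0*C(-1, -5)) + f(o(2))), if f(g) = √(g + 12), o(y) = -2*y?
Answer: -⅐ + 2*√2/7 ≈ 0.26120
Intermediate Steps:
C(h, j) = j (C(h, j) = j + 0 = j)
f(g) = √(12 + g)
1/(((3 - 4)² + 0*C(-1, -5)) + f(o(2))) = 1/(((3 - 4)² + 0*(-5)) + √(12 - 2*2)) = 1/(((-1)² + 0) + √(12 - 4)) = 1/((1 + 0) + √8) = 1/(1 + 2*√2)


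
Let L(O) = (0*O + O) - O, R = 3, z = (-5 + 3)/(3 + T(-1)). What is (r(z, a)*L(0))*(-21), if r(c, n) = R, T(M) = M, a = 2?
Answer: 0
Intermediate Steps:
z = -1 (z = (-5 + 3)/(3 - 1) = -2/2 = -2*1/2 = -1)
r(c, n) = 3
L(O) = 0 (L(O) = (0 + O) - O = O - O = 0)
(r(z, a)*L(0))*(-21) = (3*0)*(-21) = 0*(-21) = 0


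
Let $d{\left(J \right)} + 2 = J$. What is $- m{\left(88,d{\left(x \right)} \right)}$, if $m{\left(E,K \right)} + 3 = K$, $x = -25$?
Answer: $30$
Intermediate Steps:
$d{\left(J \right)} = -2 + J$
$m{\left(E,K \right)} = -3 + K$
$- m{\left(88,d{\left(x \right)} \right)} = - (-3 - 27) = \left(-1\right) \left(-30\right) = 30$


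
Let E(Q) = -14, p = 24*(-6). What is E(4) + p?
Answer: -158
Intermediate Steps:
p = -144
E(4) + p = -14 - 144 = -158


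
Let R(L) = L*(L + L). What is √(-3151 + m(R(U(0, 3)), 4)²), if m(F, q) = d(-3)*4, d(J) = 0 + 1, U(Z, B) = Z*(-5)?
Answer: I*√3135 ≈ 55.991*I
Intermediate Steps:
U(Z, B) = -5*Z
d(J) = 1
R(L) = 2*L² (R(L) = L*(2*L) = 2*L²)
m(F, q) = 4 (m(F, q) = 1*4 = 4)
√(-3151 + m(R(U(0, 3)), 4)²) = √(-3151 + 4²) = √(-3151 + 16) = √(-3135) = I*√3135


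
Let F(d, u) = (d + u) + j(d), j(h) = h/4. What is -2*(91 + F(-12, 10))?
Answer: -172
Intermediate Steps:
j(h) = h/4 (j(h) = h*(¼) = h/4)
F(d, u) = u + 5*d/4 (F(d, u) = (d + u) + d/4 = u + 5*d/4)
-2*(91 + F(-12, 10)) = -2*(91 + (10 + (5/4)*(-12))) = -2*(91 + (10 - 15)) = -2*(91 - 5) = -2*86 = -172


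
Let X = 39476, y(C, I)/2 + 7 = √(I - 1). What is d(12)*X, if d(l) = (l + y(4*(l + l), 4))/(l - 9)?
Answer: -78952/3 + 78952*√3/3 ≈ 19266.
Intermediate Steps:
y(C, I) = -14 + 2*√(-1 + I) (y(C, I) = -14 + 2*√(I - 1) = -14 + 2*√(-1 + I))
d(l) = (-14 + l + 2*√3)/(-9 + l) (d(l) = (l + (-14 + 2*√(-1 + 4)))/(l - 9) = (l + (-14 + 2*√3))/(-9 + l) = (-14 + l + 2*√3)/(-9 + l))
d(12)*X = ((-14 + 12 + 2*√3)/(-9 + 12))*39476 = ((-2 + 2*√3)/3)*39476 = (-⅔ + 2*√3/3)*39476 = -78952/3 + 78952*√3/3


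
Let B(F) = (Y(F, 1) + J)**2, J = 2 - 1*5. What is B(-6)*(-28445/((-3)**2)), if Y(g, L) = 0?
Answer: -28445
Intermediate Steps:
J = -3 (J = 2 - 5 = -3)
B(F) = 9 (B(F) = (0 - 3)**2 = (-3)**2 = 9)
B(-6)*(-28445/((-3)**2)) = 9*(-28445/((-3)**2)) = 9*(-28445/9) = -28445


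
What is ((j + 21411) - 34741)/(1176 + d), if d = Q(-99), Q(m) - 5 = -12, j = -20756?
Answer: -34086/1169 ≈ -29.158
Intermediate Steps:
Q(m) = -7 (Q(m) = 5 - 12 = -7)
d = -7
((j + 21411) - 34741)/(1176 + d) = ((-20756 + 21411) - 34741)/(1176 - 7) = (655 - 34741)/1169 = -34086*1/1169 = -34086/1169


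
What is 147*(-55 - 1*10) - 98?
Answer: -9653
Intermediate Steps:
147*(-55 - 1*10) - 98 = 147*(-55 - 10) - 98 = 147*(-65) - 98 = -9555 - 98 = -9653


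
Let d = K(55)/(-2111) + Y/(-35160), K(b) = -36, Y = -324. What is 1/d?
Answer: 6185230/162477 ≈ 38.068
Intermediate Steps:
d = 162477/6185230 (d = -36/(-2111) - 324/(-35160) = -36*(-1/2111) - 324*(-1/35160) = 36/2111 + 27/2930 = 162477/6185230 ≈ 0.026269)
1/d = 1/(162477/6185230) = 6185230/162477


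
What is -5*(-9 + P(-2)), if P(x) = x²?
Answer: 25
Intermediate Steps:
-5*(-9 + P(-2)) = -5*(-9 + (-2)²) = -5*(-9 + 4) = -5*(-5) = 25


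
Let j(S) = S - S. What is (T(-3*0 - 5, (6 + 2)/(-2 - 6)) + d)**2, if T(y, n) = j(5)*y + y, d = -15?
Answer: 400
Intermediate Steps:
j(S) = 0
T(y, n) = y (T(y, n) = 0*y + y = 0 + y = y)
(T(-3*0 - 5, (6 + 2)/(-2 - 6)) + d)**2 = ((-3*0 - 5) - 15)**2 = ((0 - 5) - 15)**2 = (-5 - 15)**2 = (-20)**2 = 400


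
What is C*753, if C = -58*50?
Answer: -2183700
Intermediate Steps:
C = -2900
C*753 = -2900*753 = -2183700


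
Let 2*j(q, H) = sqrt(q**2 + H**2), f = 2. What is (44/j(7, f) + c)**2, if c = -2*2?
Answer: 8592/53 - 704*sqrt(53)/53 ≈ 65.411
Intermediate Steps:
c = -4
j(q, H) = sqrt(H**2 + q**2)/2 (j(q, H) = sqrt(q**2 + H**2)/2 = sqrt(H**2 + q**2)/2)
(44/j(7, f) + c)**2 = (44/((sqrt(2**2 + 7**2)/2)) - 4)**2 = (44/((sqrt(4 + 49)/2)) - 4)**2 = (44/((sqrt(53)/2)) - 4)**2 = (44*(2*sqrt(53)/53) - 4)**2 = (88*sqrt(53)/53 - 4)**2 = (-4 + 88*sqrt(53)/53)**2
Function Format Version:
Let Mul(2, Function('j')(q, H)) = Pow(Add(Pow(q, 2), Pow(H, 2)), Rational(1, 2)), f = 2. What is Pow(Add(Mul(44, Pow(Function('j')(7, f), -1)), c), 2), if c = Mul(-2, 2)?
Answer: Add(Rational(8592, 53), Mul(Rational(-704, 53), Pow(53, Rational(1, 2)))) ≈ 65.411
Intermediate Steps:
c = -4
Function('j')(q, H) = Mul(Rational(1, 2), Pow(Add(Pow(H, 2), Pow(q, 2)), Rational(1, 2))) (Function('j')(q, H) = Mul(Rational(1, 2), Pow(Add(Pow(q, 2), Pow(H, 2)), Rational(1, 2))) = Mul(Rational(1, 2), Pow(Add(Pow(H, 2), Pow(q, 2)), Rational(1, 2))))
Pow(Add(Mul(44, Pow(Function('j')(7, f), -1)), c), 2) = Pow(Add(Mul(44, Pow(Mul(Rational(1, 2), Pow(Add(Pow(2, 2), Pow(7, 2)), Rational(1, 2))), -1)), -4), 2) = Pow(Add(Mul(44, Pow(Mul(Rational(1, 2), Pow(Add(4, 49), Rational(1, 2))), -1)), -4), 2) = Pow(Add(Mul(44, Pow(Mul(Rational(1, 2), Pow(53, Rational(1, 2))), -1)), -4), 2) = Pow(Add(Mul(44, Mul(Rational(2, 53), Pow(53, Rational(1, 2)))), -4), 2) = Pow(Add(Mul(Rational(88, 53), Pow(53, Rational(1, 2))), -4), 2) = Pow(Add(-4, Mul(Rational(88, 53), Pow(53, Rational(1, 2)))), 2)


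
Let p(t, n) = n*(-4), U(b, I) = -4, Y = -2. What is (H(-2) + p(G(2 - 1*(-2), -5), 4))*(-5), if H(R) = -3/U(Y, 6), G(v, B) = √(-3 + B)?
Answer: 305/4 ≈ 76.250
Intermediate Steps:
p(t, n) = -4*n
H(R) = ¾ (H(R) = -3/(-4) = -3*(-¼) = ¾)
(H(-2) + p(G(2 - 1*(-2), -5), 4))*(-5) = (¾ - 4*4)*(-5) = (¾ - 16)*(-5) = -61/4*(-5) = 305/4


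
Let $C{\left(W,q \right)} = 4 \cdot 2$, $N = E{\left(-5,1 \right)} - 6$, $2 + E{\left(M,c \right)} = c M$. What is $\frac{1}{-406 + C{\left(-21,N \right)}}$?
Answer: $- \frac{1}{398} \approx -0.0025126$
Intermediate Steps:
$E{\left(M,c \right)} = -2 + M c$ ($E{\left(M,c \right)} = -2 + c M = -2 + M c$)
$N = -13$ ($N = \left(-2 - 5\right) - 6 = -7 - 6 = -13$)
$C{\left(W,q \right)} = 8$
$\frac{1}{-406 + C{\left(-21,N \right)}} = \frac{1}{-406 + 8} = \frac{1}{-398} = - \frac{1}{398}$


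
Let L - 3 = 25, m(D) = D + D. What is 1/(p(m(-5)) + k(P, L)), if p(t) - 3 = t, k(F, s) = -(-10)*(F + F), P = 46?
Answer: 1/913 ≈ 0.0010953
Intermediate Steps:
m(D) = 2*D
L = 28 (L = 3 + 25 = 28)
k(F, s) = 20*F (k(F, s) = -(-10)*2*F = -(-20)*F = 20*F)
p(t) = 3 + t
1/(p(m(-5)) + k(P, L)) = 1/((3 + 2*(-5)) + 20*46) = 1/((3 - 10) + 920) = 1/(-7 + 920) = 1/913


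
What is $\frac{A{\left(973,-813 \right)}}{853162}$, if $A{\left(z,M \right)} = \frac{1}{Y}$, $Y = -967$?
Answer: $- \frac{1}{825007654} \approx -1.2121 \cdot 10^{-9}$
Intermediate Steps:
$A{\left(z,M \right)} = - \frac{1}{967}$ ($A{\left(z,M \right)} = \frac{1}{-967} = - \frac{1}{967}$)
$\frac{A{\left(973,-813 \right)}}{853162} = - \frac{1}{967 \cdot 853162} = \left(- \frac{1}{967}\right) \frac{1}{853162} = - \frac{1}{825007654}$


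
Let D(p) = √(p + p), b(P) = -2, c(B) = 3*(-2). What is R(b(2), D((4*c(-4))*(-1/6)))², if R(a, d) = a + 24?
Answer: 484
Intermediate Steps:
c(B) = -6
D(p) = √2*√p (D(p) = √(2*p) = √2*√p)
R(a, d) = 24 + a
R(b(2), D((4*c(-4))*(-1/6)))² = (24 - 2)² = 22² = 484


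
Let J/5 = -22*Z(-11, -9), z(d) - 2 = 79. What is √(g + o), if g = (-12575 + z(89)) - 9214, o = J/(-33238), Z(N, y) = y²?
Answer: 9*I*√74018317103/16619 ≈ 147.34*I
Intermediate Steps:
z(d) = 81 (z(d) = 2 + 79 = 81)
J = -8910 (J = 5*(-22*(-9)²) = 5*(-22*81) = 5*(-1782) = -8910)
o = 4455/16619 (o = -8910/(-33238) = -8910*(-1/33238) = 4455/16619 ≈ 0.26807)
g = -21708 (g = (-12575 + 81) - 9214 = -12494 - 9214 = -21708)
√(g + o) = √(-21708 + 4455/16619) = √(-360760797/16619) = 9*I*√74018317103/16619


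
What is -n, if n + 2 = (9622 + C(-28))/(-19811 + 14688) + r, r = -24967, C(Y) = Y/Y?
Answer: 127925810/5123 ≈ 24971.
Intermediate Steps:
C(Y) = 1
n = -127925810/5123 (n = -2 + ((9622 + 1)/(-19811 + 14688) - 24967) = -2 + (9623/(-5123) - 24967) = -2 + (9623*(-1/5123) - 24967) = -2 + (-9623/5123 - 24967) = -2 - 127915564/5123 = -127925810/5123 ≈ -24971.)
-n = -1*(-127925810/5123) = 127925810/5123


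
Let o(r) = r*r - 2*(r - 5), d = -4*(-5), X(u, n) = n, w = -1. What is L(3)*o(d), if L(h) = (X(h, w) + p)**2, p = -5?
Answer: 13320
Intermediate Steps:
L(h) = 36 (L(h) = (-1 - 5)**2 = (-6)**2 = 36)
d = 20
o(r) = 10 + r**2 - 2*r (o(r) = r**2 - 2*(-5 + r) = r**2 + (10 - 2*r) = 10 + r**2 - 2*r)
L(3)*o(d) = 36*(10 + 20**2 - 2*20) = 36*(10 + 400 - 40) = 36*370 = 13320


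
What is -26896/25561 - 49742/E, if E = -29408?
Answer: 240248847/375848944 ≈ 0.63922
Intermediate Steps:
-26896/25561 - 49742/E = -26896/25561 - 49742/(-29408) = -26896*1/25561 - 49742*(-1/29408) = -26896/25561 + 24871/14704 = 240248847/375848944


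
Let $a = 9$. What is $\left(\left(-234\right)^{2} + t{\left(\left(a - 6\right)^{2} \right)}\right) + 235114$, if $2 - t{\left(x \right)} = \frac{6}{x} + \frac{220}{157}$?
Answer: $\frac{136528738}{471} \approx 2.8987 \cdot 10^{5}$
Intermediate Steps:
$t{\left(x \right)} = \frac{94}{157} - \frac{6}{x}$ ($t{\left(x \right)} = 2 - \left(\frac{6}{x} + \frac{220}{157}\right) = 2 - \left(\frac{220}{157} + \frac{6}{x}\right) = \frac{94}{157} - \frac{6}{x}$)
$\left(\left(-234\right)^{2} + t{\left(\left(a - 6\right)^{2} \right)}\right) + 235114 = \left(\left(-234\right)^{2} + \left(\frac{94}{157} - \frac{6}{\left(9 - 6\right)^{2}}\right)\right) + 235114 = \left(54756 + \left(\frac{94}{157} - \frac{6}{3^{2}}\right)\right) + 235114 = \left(54756 + \left(\frac{94}{157} - \frac{6}{9}\right)\right) + 235114 = \left(54756 + \left(\frac{94}{157} - \frac{2}{3}\right)\right) + 235114 = \left(54756 - \frac{32}{471}\right) + 235114 = \frac{25790044}{471} + 235114 = \frac{136528738}{471}$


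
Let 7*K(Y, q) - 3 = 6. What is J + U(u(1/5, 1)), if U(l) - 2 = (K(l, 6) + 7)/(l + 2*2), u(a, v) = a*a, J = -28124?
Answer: -19880804/707 ≈ -28120.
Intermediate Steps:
u(a, v) = a**2
K(Y, q) = 9/7 (K(Y, q) = 3/7 + (1/7)*6 = 3/7 + 6/7 = 9/7)
U(l) = 2 + 58/(7*(4 + l)) (U(l) = 2 + (9/7 + 7)/(l + 2*2) = 2 + (58/7)/(l + 4) = 2 + (58/7)/(4 + l) = 2 + 58/(7*(4 + l)))
J + U(u(1/5, 1)) = -28124 + 2*(57 + 7*(1/5)**2)/(7*(4 + (1/5)**2)) = -28124 + 2*(57 + 7*(1/25))/(7*(4 + 1/25)) = -28124 + 2*(57 + 7/25)/(7*(101/25)) = -28124 + (2/7)*(25/101)*(1432/25) = -28124 + 2864/707 = -19880804/707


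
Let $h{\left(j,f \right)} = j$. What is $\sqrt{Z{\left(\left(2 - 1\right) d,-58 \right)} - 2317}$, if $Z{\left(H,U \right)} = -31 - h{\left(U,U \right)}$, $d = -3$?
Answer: $i \sqrt{2290} \approx 47.854 i$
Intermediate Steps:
$Z{\left(H,U \right)} = -31 - U$
$\sqrt{Z{\left(\left(2 - 1\right) d,-58 \right)} - 2317} = \sqrt{\left(-31 - -58\right) - 2317} = \sqrt{\left(-31 + 58\right) - 2317} = \sqrt{27 - 2317} = \sqrt{-2290} = i \sqrt{2290}$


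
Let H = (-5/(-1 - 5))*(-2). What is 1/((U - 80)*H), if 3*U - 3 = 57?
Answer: 1/100 ≈ 0.010000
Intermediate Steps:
U = 20 (U = 1 + (⅓)*57 = 1 + 19 = 20)
H = -5/3 (H = (-5/(-6))*(-2) = -⅙*(-5)*(-2) = (⅚)*(-2) = -5/3 ≈ -1.6667)
1/((U - 80)*H) = 1/((20 - 80)*(-5/3)) = 1/(-60*(-5/3)) = 1/100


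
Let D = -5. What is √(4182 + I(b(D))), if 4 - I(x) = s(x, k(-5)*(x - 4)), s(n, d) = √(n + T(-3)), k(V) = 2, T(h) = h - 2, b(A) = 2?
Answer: √(4186 - I*√3) ≈ 64.699 - 0.013*I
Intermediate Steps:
T(h) = -2 + h
s(n, d) = √(-5 + n) (s(n, d) = √(n + (-2 - 3)) = √(n - 5) = √(-5 + n))
I(x) = 4 - √(-5 + x)
√(4182 + I(b(D))) = √(4182 + (4 - √(-5 + 2))) = √(4182 + (4 - √(-3))) = √(4182 + (4 - I*√3)) = √(4186 - I*√3)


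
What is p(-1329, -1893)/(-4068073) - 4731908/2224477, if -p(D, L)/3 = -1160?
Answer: -19257488353244/9049334822821 ≈ -2.1281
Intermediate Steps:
p(D, L) = 3480 (p(D, L) = -3*(-1160) = 3480)
p(-1329, -1893)/(-4068073) - 4731908/2224477 = 3480/(-4068073) - 4731908/2224477 = 3480*(-1/4068073) - 4731908*1/2224477 = -3480/4068073 - 4731908/2224477 = -19257488353244/9049334822821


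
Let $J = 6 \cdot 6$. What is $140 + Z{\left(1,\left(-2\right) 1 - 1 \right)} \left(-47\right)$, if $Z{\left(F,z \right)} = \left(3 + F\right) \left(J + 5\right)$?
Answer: $-7568$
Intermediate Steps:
$J = 36$
$Z{\left(F,z \right)} = 123 + 41 F$ ($Z{\left(F,z \right)} = \left(3 + F\right) \left(36 + 5\right) = \left(3 + F\right) 41 = 123 + 41 F$)
$140 + Z{\left(1,\left(-2\right) 1 - 1 \right)} \left(-47\right) = 140 + \left(123 + 41 \cdot 1\right) \left(-47\right) = 140 + \left(123 + 41\right) \left(-47\right) = 140 + 164 \left(-47\right) = 140 - 7708 = -7568$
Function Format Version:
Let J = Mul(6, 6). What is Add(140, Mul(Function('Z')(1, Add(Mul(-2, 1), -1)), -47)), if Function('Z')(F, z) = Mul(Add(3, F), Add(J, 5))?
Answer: -7568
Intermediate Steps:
J = 36
Function('Z')(F, z) = Add(123, Mul(41, F)) (Function('Z')(F, z) = Mul(Add(3, F), Add(36, 5)) = Mul(Add(3, F), 41) = Add(123, Mul(41, F)))
Add(140, Mul(Function('Z')(1, Add(Mul(-2, 1), -1)), -47)) = Add(140, Mul(Add(123, Mul(41, 1)), -47)) = Add(140, Mul(Add(123, 41), -47)) = Add(140, Mul(164, -47)) = Add(140, -7708) = -7568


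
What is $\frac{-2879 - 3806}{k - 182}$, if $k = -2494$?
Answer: $\frac{6685}{2676} \approx 2.4981$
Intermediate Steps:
$\frac{-2879 - 3806}{k - 182} = \frac{-2879 - 3806}{-2494 - 182} = - \frac{6685}{-2676} = \left(-6685\right) \left(- \frac{1}{2676}\right) = \frac{6685}{2676}$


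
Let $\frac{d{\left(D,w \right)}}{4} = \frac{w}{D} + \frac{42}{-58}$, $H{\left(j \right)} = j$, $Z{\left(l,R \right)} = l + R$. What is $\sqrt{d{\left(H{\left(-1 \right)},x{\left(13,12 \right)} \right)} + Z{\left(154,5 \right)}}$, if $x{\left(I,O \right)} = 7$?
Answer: $\frac{\sqrt{107735}}{29} \approx 11.318$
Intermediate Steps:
$Z{\left(l,R \right)} = R + l$
$d{\left(D,w \right)} = - \frac{84}{29} + \frac{4 w}{D}$ ($d{\left(D,w \right)} = 4 \left(\frac{w}{D} + \frac{42}{-58}\right) = 4 \left(\frac{w}{D} + 42 \left(- \frac{1}{58}\right)\right) = 4 \left(\frac{w}{D} - \frac{21}{29}\right) = 4 \left(- \frac{21}{29} + \frac{w}{D}\right) = - \frac{84}{29} + \frac{4 w}{D}$)
$\sqrt{d{\left(H{\left(-1 \right)},x{\left(13,12 \right)} \right)} + Z{\left(154,5 \right)}} = \sqrt{\left(- \frac{84}{29} + 4 \cdot 7 \frac{1}{-1}\right) + \left(5 + 154\right)} = \sqrt{\left(- \frac{84}{29} + 4 \cdot 7 \left(-1\right)\right) + 159} = \sqrt{\left(- \frac{84}{29} - 28\right) + 159} = \sqrt{- \frac{896}{29} + 159} = \sqrt{\frac{3715}{29}} = \frac{\sqrt{107735}}{29}$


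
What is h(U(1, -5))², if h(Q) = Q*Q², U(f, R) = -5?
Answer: 15625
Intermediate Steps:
h(Q) = Q³
h(U(1, -5))² = ((-5)³)² = (-125)² = 15625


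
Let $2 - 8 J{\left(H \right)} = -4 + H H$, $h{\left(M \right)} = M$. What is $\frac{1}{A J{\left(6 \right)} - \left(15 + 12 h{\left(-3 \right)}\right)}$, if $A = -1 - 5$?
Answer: $\frac{2}{87} \approx 0.022988$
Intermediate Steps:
$A = -6$
$J{\left(H \right)} = \frac{3}{4} - \frac{H^{2}}{8}$ ($J{\left(H \right)} = \frac{1}{4} - \frac{-4 + H H}{8} = \frac{1}{4} - \frac{-4 + H^{2}}{8} = \frac{1}{4} - \left(- \frac{1}{2} + \frac{H^{2}}{8}\right) = \frac{3}{4} - \frac{H^{2}}{8}$)
$\frac{1}{A J{\left(6 \right)} - \left(15 + 12 h{\left(-3 \right)}\right)} = \frac{1}{- 6 \left(\frac{3}{4} - \frac{6^{2}}{8}\right) - -21} = \frac{1}{- 6 \left(\frac{3}{4} - \frac{9}{2}\right) + \left(-15 + 36\right)} = \frac{1}{- 6 \left(\frac{3}{4} - \frac{9}{2}\right) + 21} = \frac{1}{\left(-6\right) \left(- \frac{15}{4}\right) + 21} = \frac{1}{\frac{45}{2} + 21} = \frac{1}{\frac{87}{2}} = \frac{2}{87}$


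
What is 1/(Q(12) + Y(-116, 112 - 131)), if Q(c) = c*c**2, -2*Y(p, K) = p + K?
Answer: 2/3591 ≈ 0.00055695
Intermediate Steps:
Y(p, K) = -K/2 - p/2 (Y(p, K) = -(p + K)/2 = -(K + p)/2 = -K/2 - p/2)
Q(c) = c**3
1/(Q(12) + Y(-116, 112 - 131)) = 1/(12**3 + (-(112 - 131)/2 - 1/2*(-116))) = 1/(1728 + (-1/2*(-19) + 58)) = 1/(1728 + (19/2 + 58)) = 1/(1728 + 135/2) = 1/(3591/2) = 2/3591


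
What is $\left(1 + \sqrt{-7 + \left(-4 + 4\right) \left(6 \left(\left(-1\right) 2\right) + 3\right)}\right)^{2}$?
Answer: $\left(1 + i \sqrt{7}\right)^{2} \approx -6.0 + 5.2915 i$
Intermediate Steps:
$\left(1 + \sqrt{-7 + \left(-4 + 4\right) \left(6 \left(\left(-1\right) 2\right) + 3\right)}\right)^{2} = \left(1 + \sqrt{-7 + 0 \left(6 \left(-2\right) + 3\right)}\right)^{2} = \left(1 + \sqrt{-7 + 0 \left(-12 + 3\right)}\right)^{2} = \left(1 + \sqrt{-7 + 0 \left(-9\right)}\right)^{2} = \left(1 + \sqrt{-7 + 0}\right)^{2} = \left(1 + \sqrt{-7}\right)^{2} = \left(1 + i \sqrt{7}\right)^{2}$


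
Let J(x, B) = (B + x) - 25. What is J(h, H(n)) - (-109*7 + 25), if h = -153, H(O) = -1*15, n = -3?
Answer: 545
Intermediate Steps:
H(O) = -15
J(x, B) = -25 + B + x
J(h, H(n)) - (-109*7 + 25) = (-25 - 15 - 153) - (-109*7 + 25) = -193 - (-763 + 25) = -193 - 1*(-738) = -193 + 738 = 545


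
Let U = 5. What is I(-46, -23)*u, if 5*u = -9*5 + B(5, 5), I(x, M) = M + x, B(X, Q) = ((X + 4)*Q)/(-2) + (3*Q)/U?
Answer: 8901/10 ≈ 890.10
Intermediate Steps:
B(X, Q) = 3*Q/5 - Q*(4 + X)/2 (B(X, Q) = ((X + 4)*Q)/(-2) + (3*Q)/5 = ((4 + X)*Q)*(-½) + (3*Q)*(⅕) = (Q*(4 + X))*(-½) + 3*Q/5 = -Q*(4 + X)/2 + 3*Q/5 = 3*Q/5 - Q*(4 + X)/2)
u = -129/10 (u = (-9*5 - ⅒*5*(14 + 5*5))/5 = (-45 - ⅒*5*(14 + 25))/5 = (-45 - ⅒*5*39)/5 = (-45 - 39/2)/5 = (⅕)*(-129/2) = -129/10 ≈ -12.900)
I(-46, -23)*u = (-23 - 46)*(-129/10) = -69*(-129/10) = 8901/10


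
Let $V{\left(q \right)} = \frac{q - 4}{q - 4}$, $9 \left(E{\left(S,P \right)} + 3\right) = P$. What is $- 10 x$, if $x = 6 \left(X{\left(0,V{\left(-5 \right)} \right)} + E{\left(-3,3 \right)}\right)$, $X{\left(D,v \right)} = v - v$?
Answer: $160$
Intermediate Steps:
$E{\left(S,P \right)} = -3 + \frac{P}{9}$
$V{\left(q \right)} = 1$ ($V{\left(q \right)} = \frac{-4 + q}{-4 + q} = 1$)
$X{\left(D,v \right)} = 0$
$x = -16$ ($x = 6 \left(0 + \left(-3 + \frac{1}{9} \cdot 3\right)\right) = 6 \left(0 + \left(-3 + \frac{1}{3}\right)\right) = 6 \left(0 - \frac{8}{3}\right) = 6 \left(- \frac{8}{3}\right) = -16$)
$- 10 x = \left(-10\right) \left(-16\right) = 160$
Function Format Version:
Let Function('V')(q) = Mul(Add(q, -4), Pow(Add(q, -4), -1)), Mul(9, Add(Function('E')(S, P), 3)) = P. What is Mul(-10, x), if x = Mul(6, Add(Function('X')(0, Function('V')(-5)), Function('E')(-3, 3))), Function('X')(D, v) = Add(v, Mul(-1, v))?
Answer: 160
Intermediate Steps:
Function('E')(S, P) = Add(-3, Mul(Rational(1, 9), P))
Function('V')(q) = 1 (Function('V')(q) = Mul(Add(-4, q), Pow(Add(-4, q), -1)) = 1)
Function('X')(D, v) = 0
x = -16 (x = Mul(6, Add(0, Add(-3, Mul(Rational(1, 9), 3)))) = Mul(6, Add(0, Add(-3, Rational(1, 3)))) = Mul(6, Add(0, Rational(-8, 3))) = Mul(6, Rational(-8, 3)) = -16)
Mul(-10, x) = Mul(-10, -16) = 160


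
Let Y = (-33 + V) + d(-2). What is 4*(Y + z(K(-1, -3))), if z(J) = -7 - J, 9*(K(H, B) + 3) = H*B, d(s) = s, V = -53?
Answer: -1108/3 ≈ -369.33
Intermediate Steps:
K(H, B) = -3 + B*H/9 (K(H, B) = -3 + (H*B)/9 = -3 + (B*H)/9 = -3 + B*H/9)
Y = -88 (Y = (-33 - 53) - 2 = -86 - 2 = -88)
4*(Y + z(K(-1, -3))) = 4*(-88 + (-7 - (-3 + (⅑)*(-3)*(-1)))) = 4*(-88 + (-7 - (-3 + ⅓))) = 4*(-88 + (-7 - 1*(-8/3))) = 4*(-88 + (-7 + 8/3)) = 4*(-88 - 13/3) = 4*(-277/3) = -1108/3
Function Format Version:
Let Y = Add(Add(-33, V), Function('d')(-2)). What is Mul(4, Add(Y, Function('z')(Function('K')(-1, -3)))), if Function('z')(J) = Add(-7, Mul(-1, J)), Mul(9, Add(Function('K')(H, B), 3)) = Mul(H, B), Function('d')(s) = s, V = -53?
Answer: Rational(-1108, 3) ≈ -369.33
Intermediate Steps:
Function('K')(H, B) = Add(-3, Mul(Rational(1, 9), B, H)) (Function('K')(H, B) = Add(-3, Mul(Rational(1, 9), Mul(H, B))) = Add(-3, Mul(Rational(1, 9), Mul(B, H))) = Add(-3, Mul(Rational(1, 9), B, H)))
Y = -88 (Y = Add(Add(-33, -53), -2) = Add(-86, -2) = -88)
Mul(4, Add(Y, Function('z')(Function('K')(-1, -3)))) = Mul(4, Add(-88, Add(-7, Mul(-1, Add(-3, Mul(Rational(1, 9), -3, -1)))))) = Mul(4, Add(-88, Add(-7, Mul(-1, Add(-3, Rational(1, 3)))))) = Mul(4, Add(-88, Add(-7, Mul(-1, Rational(-8, 3))))) = Mul(4, Add(-88, Add(-7, Rational(8, 3)))) = Mul(4, Add(-88, Rational(-13, 3))) = Mul(4, Rational(-277, 3)) = Rational(-1108, 3)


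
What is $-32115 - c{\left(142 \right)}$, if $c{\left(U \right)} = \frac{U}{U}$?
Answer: $-32116$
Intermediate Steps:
$c{\left(U \right)} = 1$
$-32115 - c{\left(142 \right)} = -32115 - 1 = -32116$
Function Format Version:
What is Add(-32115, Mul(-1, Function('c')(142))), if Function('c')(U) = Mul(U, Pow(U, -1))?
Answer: -32116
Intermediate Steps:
Function('c')(U) = 1
Add(-32115, Mul(-1, Function('c')(142))) = Add(-32115, Mul(-1, 1)) = Add(-32115, -1) = -32116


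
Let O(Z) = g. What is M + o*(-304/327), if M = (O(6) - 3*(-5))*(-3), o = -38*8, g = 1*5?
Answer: 72796/327 ≈ 222.62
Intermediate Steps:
g = 5
O(Z) = 5
o = -304
M = -60 (M = (5 - 3*(-5))*(-3) = (5 + 15)*(-3) = 20*(-3) = -60)
M + o*(-304/327) = -60 - (-92416)/327 = -60 - 304*(-304/327) = -60 + 92416/327 = 72796/327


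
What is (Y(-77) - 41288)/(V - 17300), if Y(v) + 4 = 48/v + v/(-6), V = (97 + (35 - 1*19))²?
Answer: 19071263/2093322 ≈ 9.1105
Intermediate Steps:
V = 12769 (V = (97 + (35 - 19))² = (97 + 16)² = 113² = 12769)
Y(v) = -4 + 48/v - v/6 (Y(v) = -4 + (48/v + v/(-6)) = -4 + (48/v + v*(-⅙)) = -4 + (48/v - v/6) = -4 + 48/v - v/6)
(Y(-77) - 41288)/(V - 17300) = ((-4 + 48/(-77) - ⅙*(-77)) - 41288)/(12769 - 17300) = ((-4 + 48*(-1/77) + 77/6) - 41288)/(-4531) = ((-4 - 48/77 + 77/6) - 41288)*(-1/4531) = (3793/462 - 41288)*(-1/4531) = -19071263/462*(-1/4531) = 19071263/2093322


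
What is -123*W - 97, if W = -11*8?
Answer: 10727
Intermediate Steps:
W = -88
-123*W - 97 = -123*(-88) - 97 = 10824 - 97 = 10727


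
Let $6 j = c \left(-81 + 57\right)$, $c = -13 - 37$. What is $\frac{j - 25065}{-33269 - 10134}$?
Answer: $\frac{24865}{43403} \approx 0.57289$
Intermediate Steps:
$c = -50$
$j = 200$ ($j = \frac{\left(-50\right) \left(-81 + 57\right)}{6} = \frac{\left(-50\right) \left(-24\right)}{6} = \frac{1}{6} \cdot 1200 = 200$)
$\frac{j - 25065}{-33269 - 10134} = \frac{200 - 25065}{-33269 - 10134} = - \frac{24865}{-43403} = \left(-24865\right) \left(- \frac{1}{43403}\right) = \frac{24865}{43403}$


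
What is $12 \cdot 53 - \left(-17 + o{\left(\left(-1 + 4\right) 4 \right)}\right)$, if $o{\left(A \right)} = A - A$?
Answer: $653$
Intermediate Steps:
$o{\left(A \right)} = 0$
$12 \cdot 53 - \left(-17 + o{\left(\left(-1 + 4\right) 4 \right)}\right) = 12 \cdot 53 + \left(17 - 0\right) = 636 + \left(17 + 0\right) = 636 + 17 = 653$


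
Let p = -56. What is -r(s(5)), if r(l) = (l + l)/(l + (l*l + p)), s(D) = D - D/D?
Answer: 2/9 ≈ 0.22222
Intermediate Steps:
s(D) = -1 + D (s(D) = D - 1*1 = D - 1 = -1 + D)
r(l) = 2*l/(-56 + l + l**2) (r(l) = (l + l)/(l + (l*l - 56)) = (2*l)/(l + (l**2 - 56)) = (2*l)/(l + (-56 + l**2)) = (2*l)/(-56 + l + l**2) = 2*l/(-56 + l + l**2))
-r(s(5)) = -2*(-1 + 5)/(-56 + (-1 + 5) + (-1 + 5)**2) = -2*4/(-56 + 4 + 4**2) = -2*4/(-56 + 4 + 16) = -2*4/(-36) = -2*4*(-1)/36 = -1*(-2/9) = 2/9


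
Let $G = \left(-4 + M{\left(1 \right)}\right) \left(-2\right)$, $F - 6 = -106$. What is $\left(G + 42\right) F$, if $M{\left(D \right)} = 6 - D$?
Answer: $-4000$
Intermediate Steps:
$F = -100$ ($F = 6 - 106 = -100$)
$G = -2$ ($G = \left(-4 + \left(6 - 1\right)\right) \left(-2\right) = \left(-4 + 5\right) \left(-2\right) = 1 \left(-2\right) = -2$)
$\left(G + 42\right) F = \left(-2 + 42\right) \left(-100\right) = 40 \left(-100\right) = -4000$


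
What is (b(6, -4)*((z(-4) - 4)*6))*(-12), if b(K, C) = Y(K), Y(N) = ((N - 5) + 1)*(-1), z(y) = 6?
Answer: 288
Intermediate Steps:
Y(N) = 4 - N (Y(N) = ((-5 + N) + 1)*(-1) = (-4 + N)*(-1) = 4 - N)
b(K, C) = 4 - K
(b(6, -4)*((z(-4) - 4)*6))*(-12) = ((4 - 1*6)*((6 - 4)*6))*(-12) = ((4 - 6)*(2*6))*(-12) = -2*12*(-12) = -24*(-12) = 288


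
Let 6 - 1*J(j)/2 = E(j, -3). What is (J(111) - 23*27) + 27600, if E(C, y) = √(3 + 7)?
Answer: 26991 - 2*√10 ≈ 26985.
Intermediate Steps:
E(C, y) = √10
J(j) = 12 - 2*√10
(J(111) - 23*27) + 27600 = ((12 - 2*√10) - 23*27) + 27600 = ((12 - 2*√10) - 621) + 27600 = (-609 - 2*√10) + 27600 = 26991 - 2*√10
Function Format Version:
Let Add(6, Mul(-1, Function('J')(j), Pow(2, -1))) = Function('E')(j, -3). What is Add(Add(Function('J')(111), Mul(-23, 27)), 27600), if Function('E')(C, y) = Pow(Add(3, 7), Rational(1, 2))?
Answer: Add(26991, Mul(-2, Pow(10, Rational(1, 2)))) ≈ 26985.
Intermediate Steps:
Function('E')(C, y) = Pow(10, Rational(1, 2))
Function('J')(j) = Add(12, Mul(-2, Pow(10, Rational(1, 2))))
Add(Add(Function('J')(111), Mul(-23, 27)), 27600) = Add(Add(Add(12, Mul(-2, Pow(10, Rational(1, 2)))), Mul(-23, 27)), 27600) = Add(Add(Add(12, Mul(-2, Pow(10, Rational(1, 2)))), -621), 27600) = Add(Add(-609, Mul(-2, Pow(10, Rational(1, 2)))), 27600) = Add(26991, Mul(-2, Pow(10, Rational(1, 2))))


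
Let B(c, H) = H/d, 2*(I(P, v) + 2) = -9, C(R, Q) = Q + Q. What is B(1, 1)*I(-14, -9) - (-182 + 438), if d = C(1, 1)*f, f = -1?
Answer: -1011/4 ≈ -252.75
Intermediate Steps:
C(R, Q) = 2*Q
I(P, v) = -13/2 (I(P, v) = -2 + (1/2)*(-9) = -2 - 9/2 = -13/2)
d = -2 (d = (2*1)*(-1) = 2*(-1) = -2)
B(c, H) = -H/2 (B(c, H) = H/(-2) = H*(-1/2) = -H/2)
B(1, 1)*I(-14, -9) - (-182 + 438) = -1/2*1*(-13/2) - (-182 + 438) = -1/2*(-13/2) - 1*256 = 13/4 - 256 = -1011/4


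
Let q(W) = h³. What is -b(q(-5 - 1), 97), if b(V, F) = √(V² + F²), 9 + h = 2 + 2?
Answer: -√25034 ≈ -158.22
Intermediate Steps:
h = -5 (h = -9 + (2 + 2) = -9 + 4 = -5)
q(W) = -125 (q(W) = (-5)³ = -125)
b(V, F) = √(F² + V²)
-b(q(-5 - 1), 97) = -√(97² + (-125)²) = -√(9409 + 15625) = -√25034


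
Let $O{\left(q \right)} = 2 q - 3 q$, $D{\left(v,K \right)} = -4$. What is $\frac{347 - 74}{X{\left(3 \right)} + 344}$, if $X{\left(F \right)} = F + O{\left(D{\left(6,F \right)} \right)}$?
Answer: $\frac{7}{9} \approx 0.77778$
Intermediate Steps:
$O{\left(q \right)} = - q$
$X{\left(F \right)} = 4 + F$ ($X{\left(F \right)} = F - -4 = F + 4 = 4 + F$)
$\frac{347 - 74}{X{\left(3 \right)} + 344} = \frac{347 - 74}{\left(4 + 3\right) + 344} = \frac{273}{7 + 344} = \frac{273}{351} = 273 \cdot \frac{1}{351} = \frac{7}{9}$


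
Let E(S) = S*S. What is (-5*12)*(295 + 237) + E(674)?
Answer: 422356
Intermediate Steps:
E(S) = S²
(-5*12)*(295 + 237) + E(674) = (-5*12)*(295 + 237) + 674² = -60*532 + 454276 = -31920 + 454276 = 422356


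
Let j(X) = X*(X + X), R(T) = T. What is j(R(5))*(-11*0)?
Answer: 0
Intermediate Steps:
j(X) = 2*X² (j(X) = X*(2*X) = 2*X²)
j(R(5))*(-11*0) = (2*5²)*(-11*0) = (2*25)*0 = 50*0 = 0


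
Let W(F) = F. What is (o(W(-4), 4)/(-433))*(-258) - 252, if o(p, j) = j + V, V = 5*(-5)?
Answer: -114534/433 ≈ -264.51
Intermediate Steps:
V = -25
o(p, j) = -25 + j (o(p, j) = j - 25 = -25 + j)
(o(W(-4), 4)/(-433))*(-258) - 252 = ((-25 + 4)/(-433))*(-258) - 252 = -21*(-1/433)*(-258) - 252 = (21/433)*(-258) - 252 = -5418/433 - 252 = -114534/433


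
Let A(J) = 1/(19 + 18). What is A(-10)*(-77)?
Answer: -77/37 ≈ -2.0811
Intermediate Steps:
A(J) = 1/37
A(-10)*(-77) = (1/37)*(-77) = -77/37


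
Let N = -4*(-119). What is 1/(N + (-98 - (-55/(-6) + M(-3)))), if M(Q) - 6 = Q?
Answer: 6/2195 ≈ 0.0027335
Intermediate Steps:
M(Q) = 6 + Q
N = 476
1/(N + (-98 - (-55/(-6) + M(-3)))) = 1/(476 + (-98 - (-55/(-6) + (6 - 3)))) = 1/(476 + (-98 - (-55*(-1)/6 + 3))) = 1/(476 + (-98 - (-5*(-11/6) + 3))) = 1/(476 + (-98 - (55/6 + 3))) = 1/(476 + (-98 - 1*73/6)) = 1/(476 + (-98 - 73/6)) = 1/(476 - 661/6) = 1/(2195/6) = 6/2195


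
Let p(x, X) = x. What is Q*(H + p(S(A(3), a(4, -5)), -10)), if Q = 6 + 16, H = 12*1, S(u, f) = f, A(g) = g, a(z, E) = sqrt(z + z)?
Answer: 264 + 44*sqrt(2) ≈ 326.23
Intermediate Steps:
a(z, E) = sqrt(2)*sqrt(z) (a(z, E) = sqrt(2*z) = sqrt(2)*sqrt(z))
H = 12
Q = 22
Q*(H + p(S(A(3), a(4, -5)), -10)) = 22*(12 + sqrt(2)*sqrt(4)) = 22*(12 + sqrt(2)*2) = 22*(12 + 2*sqrt(2)) = 264 + 44*sqrt(2)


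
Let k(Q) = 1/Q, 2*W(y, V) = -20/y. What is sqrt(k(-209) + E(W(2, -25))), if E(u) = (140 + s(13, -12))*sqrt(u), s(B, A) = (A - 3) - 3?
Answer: sqrt(-209 + 5329082*I*sqrt(5))/209 ≈ 11.679 + 11.679*I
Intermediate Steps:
s(B, A) = -6 + A (s(B, A) = (-3 + A) - 3 = -6 + A)
W(y, V) = -10/y (W(y, V) = (-20/y)/2 = -10/y)
E(u) = 122*sqrt(u) (E(u) = (140 + (-6 - 12))*sqrt(u) = (140 - 18)*sqrt(u) = 122*sqrt(u))
sqrt(k(-209) + E(W(2, -25))) = sqrt(1/(-209) + 122*sqrt(-10/2)) = sqrt(-1/209 + 122*sqrt(-10*1/2)) = sqrt(-1/209 + 122*sqrt(-5)) = sqrt(-1/209 + 122*(I*sqrt(5))) = sqrt(-1/209 + 122*I*sqrt(5))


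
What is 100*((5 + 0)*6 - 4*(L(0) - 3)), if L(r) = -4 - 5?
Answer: 7800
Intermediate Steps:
L(r) = -9
100*((5 + 0)*6 - 4*(L(0) - 3)) = 100*((5 + 0)*6 - 4*(-9 - 3)) = 100*(5*6 - 4*(-12)) = 100*(30 + 48) = 100*78 = 7800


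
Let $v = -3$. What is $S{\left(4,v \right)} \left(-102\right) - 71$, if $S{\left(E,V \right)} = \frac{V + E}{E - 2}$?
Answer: $-122$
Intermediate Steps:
$S{\left(E,V \right)} = \frac{E + V}{-2 + E}$
$S{\left(4,v \right)} \left(-102\right) - 71 = \frac{4 - 3}{-2 + 4} \left(-102\right) - 71 = \frac{1}{2} \cdot 1 \left(-102\right) - 71 = \frac{1}{2} \left(-102\right) - 71 = -51 - 71 = -122$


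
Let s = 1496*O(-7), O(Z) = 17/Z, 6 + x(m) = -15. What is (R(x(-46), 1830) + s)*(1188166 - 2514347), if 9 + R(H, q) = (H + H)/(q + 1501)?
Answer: 112624779583159/23317 ≈ 4.8302e+9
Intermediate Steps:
x(m) = -21 (x(m) = -6 - 15 = -21)
R(H, q) = -9 + 2*H/(1501 + q) (R(H, q) = -9 + (H + H)/(q + 1501) = -9 + (2*H)/(1501 + q) = -9 + 2*H/(1501 + q))
s = -25432/7 (s = 1496*(17/(-7)) = 1496*(17*(-⅐)) = 1496*(-17/7) = -25432/7 ≈ -3633.1)
(R(x(-46), 1830) + s)*(1188166 - 2514347) = ((-13509 - 9*1830 + 2*(-21))/(1501 + 1830) - 25432/7)*(1188166 - 2514347) = ((-13509 - 16470 - 42)/3331 - 25432/7)*(-1326181) = ((1/3331)*(-30021) - 25432/7)*(-1326181) = (-30021/3331 - 25432/7)*(-1326181) = -84924139/23317*(-1326181) = 112624779583159/23317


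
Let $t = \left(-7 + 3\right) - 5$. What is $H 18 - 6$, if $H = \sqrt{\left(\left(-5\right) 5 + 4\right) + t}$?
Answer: $-6 + 18 i \sqrt{30} \approx -6.0 + 98.59 i$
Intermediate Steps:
$t = -9$ ($t = -4 - 5 = -9$)
$H = i \sqrt{30}$ ($H = \sqrt{\left(\left(-5\right) 5 + 4\right) - 9} = \sqrt{\left(-25 + 4\right) - 9} = \sqrt{-21 - 9} = \sqrt{-30} = i \sqrt{30} \approx 5.4772 i$)
$H 18 - 6 = i \sqrt{30} \cdot 18 - 6 = 18 i \sqrt{30} - 6 = -6 + 18 i \sqrt{30}$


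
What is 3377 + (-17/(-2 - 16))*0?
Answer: 3377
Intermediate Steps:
3377 + (-17/(-2 - 16))*0 = 3377 + (-17/(-18))*0 = 3377 - 1/18*(-17)*0 = 3377 + (17/18)*0 = 3377 + 0 = 3377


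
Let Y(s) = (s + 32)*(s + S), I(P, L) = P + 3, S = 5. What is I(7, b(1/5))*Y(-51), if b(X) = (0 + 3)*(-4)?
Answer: 8740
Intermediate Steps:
b(X) = -12 (b(X) = 3*(-4) = -12)
I(P, L) = 3 + P
Y(s) = (5 + s)*(32 + s) (Y(s) = (s + 32)*(s + 5) = (32 + s)*(5 + s) = (5 + s)*(32 + s))
I(7, b(1/5))*Y(-51) = (3 + 7)*(160 + (-51)**2 + 37*(-51)) = 10*(160 + 2601 - 1887) = 10*874 = 8740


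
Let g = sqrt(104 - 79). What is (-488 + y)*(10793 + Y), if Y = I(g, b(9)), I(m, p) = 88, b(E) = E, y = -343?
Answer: -9042111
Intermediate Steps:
g = 5 (g = sqrt(25) = 5)
Y = 88
(-488 + y)*(10793 + Y) = (-488 - 343)*(10793 + 88) = -831*10881 = -9042111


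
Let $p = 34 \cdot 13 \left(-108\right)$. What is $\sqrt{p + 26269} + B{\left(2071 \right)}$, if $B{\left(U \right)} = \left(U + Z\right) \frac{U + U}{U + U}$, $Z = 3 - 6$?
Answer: $2068 + i \sqrt{21467} \approx 2068.0 + 146.52 i$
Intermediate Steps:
$p = -47736$ ($p = 442 \left(-108\right) = -47736$)
$Z = -3$ ($Z = 3 - 6 = -3$)
$B{\left(U \right)} = -3 + U$ ($B{\left(U \right)} = \left(U - 3\right) \frac{U + U}{U + U} = \left(-3 + U\right) \frac{2 U}{2 U} = \left(-3 + U\right) 2 U \frac{1}{2 U} = \left(-3 + U\right) 1 = -3 + U$)
$\sqrt{p + 26269} + B{\left(2071 \right)} = \sqrt{-47736 + 26269} + \left(-3 + 2071\right) = \sqrt{-21467} + 2068 = i \sqrt{21467} + 2068 = 2068 + i \sqrt{21467}$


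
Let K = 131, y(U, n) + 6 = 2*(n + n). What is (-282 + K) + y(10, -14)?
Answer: -213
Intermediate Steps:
y(U, n) = -6 + 4*n (y(U, n) = -6 + 2*(n + n) = -6 + 2*(2*n) = -6 + 4*n)
(-282 + K) + y(10, -14) = (-282 + 131) + (-6 + 4*(-14)) = -151 + (-6 - 56) = -151 - 62 = -213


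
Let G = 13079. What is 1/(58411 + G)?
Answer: 1/71490 ≈ 1.3988e-5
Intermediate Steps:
1/(58411 + G) = 1/(58411 + 13079) = 1/71490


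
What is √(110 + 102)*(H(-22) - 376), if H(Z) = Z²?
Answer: 216*√53 ≈ 1572.5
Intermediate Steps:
√(110 + 102)*(H(-22) - 376) = √(110 + 102)*((-22)² - 376) = √212*(484 - 376) = (2*√53)*108 = 216*√53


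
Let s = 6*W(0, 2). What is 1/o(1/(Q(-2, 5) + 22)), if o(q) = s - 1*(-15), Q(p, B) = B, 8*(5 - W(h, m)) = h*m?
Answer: 1/45 ≈ 0.022222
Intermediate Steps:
W(h, m) = 5 - h*m/8
s = 30 (s = 6*(5 - ⅛*0*2) = 6*(5 + 0) = 6*5 = 30)
o(q) = 45 (o(q) = 30 - 1*(-15) = 30 + 15 = 45)
1/o(1/(Q(-2, 5) + 22)) = 1/45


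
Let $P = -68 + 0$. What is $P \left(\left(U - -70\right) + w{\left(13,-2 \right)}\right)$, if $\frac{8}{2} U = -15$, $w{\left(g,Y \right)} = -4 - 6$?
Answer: $-3825$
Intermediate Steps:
$P = -68$
$w{\left(g,Y \right)} = -10$
$U = - \frac{15}{4}$ ($U = \frac{1}{4} \left(-15\right) = - \frac{15}{4} \approx -3.75$)
$P \left(\left(U - -70\right) + w{\left(13,-2 \right)}\right) = - 68 \left(\left(- \frac{15}{4} - -70\right) - 10\right) = - 68 \left(\left(- \frac{15}{4} + 70\right) - 10\right) = - 68 \left(\frac{265}{4} - 10\right) = \left(-68\right) \frac{225}{4} = -3825$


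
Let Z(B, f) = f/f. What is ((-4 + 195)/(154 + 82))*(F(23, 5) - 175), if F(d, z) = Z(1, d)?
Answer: -16617/118 ≈ -140.82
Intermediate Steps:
Z(B, f) = 1
F(d, z) = 1
((-4 + 195)/(154 + 82))*(F(23, 5) - 175) = ((-4 + 195)/(154 + 82))*(1 - 175) = (191/236)*(-174) = -16617/118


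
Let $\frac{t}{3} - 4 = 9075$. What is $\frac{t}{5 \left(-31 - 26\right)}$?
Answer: $- \frac{9079}{95} \approx -95.568$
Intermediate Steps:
$t = 27237$ ($t = 12 + 3 \cdot 9075 = 12 + 27225 = 27237$)
$\frac{t}{5 \left(-31 - 26\right)} = \frac{27237}{5 \left(-31 - 26\right)} = \frac{27237}{5 \left(-57\right)} = \frac{27237}{-285} = 27237 \left(- \frac{1}{285}\right) = - \frac{9079}{95}$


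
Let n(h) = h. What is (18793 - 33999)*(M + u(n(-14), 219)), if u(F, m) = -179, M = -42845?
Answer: 654222944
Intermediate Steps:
(18793 - 33999)*(M + u(n(-14), 219)) = (18793 - 33999)*(-42845 - 179) = -15206*(-43024) = 654222944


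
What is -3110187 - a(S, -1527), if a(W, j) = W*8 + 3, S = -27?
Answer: -3109974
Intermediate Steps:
a(W, j) = 3 + 8*W (a(W, j) = 8*W + 3 = 3 + 8*W)
-3110187 - a(S, -1527) = -3110187 - (3 + 8*(-27)) = -3110187 - (3 - 216) = -3110187 - 1*(-213) = -3110187 + 213 = -3109974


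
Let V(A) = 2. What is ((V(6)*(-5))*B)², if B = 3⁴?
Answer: 656100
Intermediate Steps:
B = 81
((V(6)*(-5))*B)² = ((2*(-5))*81)² = (-10*81)² = (-810)² = 656100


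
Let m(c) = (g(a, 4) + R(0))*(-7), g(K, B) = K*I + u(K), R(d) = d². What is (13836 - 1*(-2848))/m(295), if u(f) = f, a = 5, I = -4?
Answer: 16684/105 ≈ 158.90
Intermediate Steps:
g(K, B) = -3*K (g(K, B) = K*(-4) + K = -4*K + K = -3*K)
m(c) = 105 (m(c) = (-3*5 + 0²)*(-7) = (-15 + 0)*(-7) = -15*(-7) = 105)
(13836 - 1*(-2848))/m(295) = (13836 - 1*(-2848))/105 = (13836 + 2848)*(1/105) = 16684*(1/105) = 16684/105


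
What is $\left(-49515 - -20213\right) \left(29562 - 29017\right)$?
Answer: $-15969590$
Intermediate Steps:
$\left(-49515 - -20213\right) \left(29562 - 29017\right) = \left(-49515 + \left(-140 + 20353\right)\right) 545 = \left(-49515 + 20213\right) 545 = \left(-29302\right) 545 = -15969590$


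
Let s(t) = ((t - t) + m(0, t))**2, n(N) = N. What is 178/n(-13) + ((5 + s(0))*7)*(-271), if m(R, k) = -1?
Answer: -148144/13 ≈ -11396.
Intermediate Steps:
s(t) = 1 (s(t) = ((t - t) - 1)**2 = (0 - 1)**2 = (-1)**2 = 1)
178/n(-13) + ((5 + s(0))*7)*(-271) = 178/(-13) + ((5 + 1)*7)*(-271) = 178*(-1/13) + (6*7)*(-271) = -178/13 + 42*(-271) = -178/13 - 11382 = -148144/13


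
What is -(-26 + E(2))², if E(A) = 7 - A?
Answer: -441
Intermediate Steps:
-(-26 + E(2))² = -(-26 + (7 - 1*2))² = -(-26 + (7 - 2))² = -(-26 + 5)² = -1*(-21)² = -1*441 = -441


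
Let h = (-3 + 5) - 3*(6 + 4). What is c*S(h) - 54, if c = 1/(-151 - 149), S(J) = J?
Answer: -4043/75 ≈ -53.907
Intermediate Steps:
h = -28 (h = 2 - 3*10 = 2 - 30 = -28)
c = -1/300 (c = 1/(-300) = -1/300 ≈ -0.0033333)
c*S(h) - 54 = -1/300*(-28) - 54 = 7/75 - 54 = -4043/75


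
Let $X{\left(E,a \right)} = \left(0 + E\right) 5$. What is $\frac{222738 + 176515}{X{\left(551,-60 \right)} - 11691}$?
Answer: $- \frac{399253}{8936} \approx -44.679$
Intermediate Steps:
$X{\left(E,a \right)} = 5 E$ ($X{\left(E,a \right)} = E 5 = 5 E$)
$\frac{222738 + 176515}{X{\left(551,-60 \right)} - 11691} = \frac{222738 + 176515}{5 \cdot 551 - 11691} = \frac{399253}{2755 - 11691} = \frac{399253}{-8936} = 399253 \left(- \frac{1}{8936}\right) = - \frac{399253}{8936}$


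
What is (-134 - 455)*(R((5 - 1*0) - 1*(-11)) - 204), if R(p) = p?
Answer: 110732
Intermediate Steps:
(-134 - 455)*(R((5 - 1*0) - 1*(-11)) - 204) = (-134 - 455)*(((5 - 1*0) - 1*(-11)) - 204) = -589*(((5 + 0) + 11) - 204) = -589*((5 + 11) - 204) = -589*(16 - 204) = -589*(-188) = 110732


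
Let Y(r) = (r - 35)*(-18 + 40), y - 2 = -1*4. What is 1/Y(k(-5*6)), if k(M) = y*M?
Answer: 1/550 ≈ 0.0018182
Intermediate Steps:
y = -2 (y = 2 - 1*4 = 2 - 4 = -2)
k(M) = -2*M
Y(r) = -770 + 22*r (Y(r) = (-35 + r)*22 = -770 + 22*r)
1/Y(k(-5*6)) = 1/(-770 + 22*(-(-10)*6)) = 1/(-770 + 22*(-2*(-30))) = 1/(-770 + 22*60) = 1/(-770 + 1320) = 1/550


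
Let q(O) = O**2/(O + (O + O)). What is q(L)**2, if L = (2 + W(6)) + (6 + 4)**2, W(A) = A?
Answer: 1296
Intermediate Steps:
L = 108 (L = (2 + 6) + (6 + 4)**2 = 8 + 10**2 = 8 + 100 = 108)
q(O) = O/3 (q(O) = O**2/(O + 2*O) = O**2/((3*O)) = (1/(3*O))*O**2 = O/3)
q(L)**2 = ((1/3)*108)**2 = 36**2 = 1296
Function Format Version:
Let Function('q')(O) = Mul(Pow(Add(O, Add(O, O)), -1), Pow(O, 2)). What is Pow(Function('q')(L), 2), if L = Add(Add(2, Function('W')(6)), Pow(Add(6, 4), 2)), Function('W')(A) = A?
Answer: 1296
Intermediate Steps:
L = 108 (L = Add(Add(2, 6), Pow(Add(6, 4), 2)) = Add(8, Pow(10, 2)) = Add(8, 100) = 108)
Function('q')(O) = Mul(Rational(1, 3), O) (Function('q')(O) = Mul(Pow(Add(O, Mul(2, O)), -1), Pow(O, 2)) = Mul(Pow(Mul(3, O), -1), Pow(O, 2)) = Mul(Mul(Rational(1, 3), Pow(O, -1)), Pow(O, 2)) = Mul(Rational(1, 3), O))
Pow(Function('q')(L), 2) = Pow(Mul(Rational(1, 3), 108), 2) = Pow(36, 2) = 1296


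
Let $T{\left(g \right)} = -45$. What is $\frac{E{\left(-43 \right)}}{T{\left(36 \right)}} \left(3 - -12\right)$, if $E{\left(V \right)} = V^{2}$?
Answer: $- \frac{1849}{3} \approx -616.33$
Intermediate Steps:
$\frac{E{\left(-43 \right)}}{T{\left(36 \right)}} \left(3 - -12\right) = \frac{\left(-43\right)^{2}}{-45} \left(3 - -12\right) = 1849 \left(- \frac{1}{45}\right) \left(3 + 12\right) = \left(- \frac{1849}{45}\right) 15 = - \frac{1849}{3}$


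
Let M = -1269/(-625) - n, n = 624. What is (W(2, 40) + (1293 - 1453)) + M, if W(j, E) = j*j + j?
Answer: -484981/625 ≈ -775.97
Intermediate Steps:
W(j, E) = j + j² (W(j, E) = j² + j = j + j²)
M = -388731/625 (M = -1269/(-625) - 1*624 = -1269*(-1/625) - 624 = 1269/625 - 624 = -388731/625 ≈ -621.97)
(W(2, 40) + (1293 - 1453)) + M = (2*(1 + 2) + (1293 - 1453)) - 388731/625 = (2*3 - 160) - 388731/625 = (6 - 160) - 388731/625 = -154 - 388731/625 = -484981/625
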